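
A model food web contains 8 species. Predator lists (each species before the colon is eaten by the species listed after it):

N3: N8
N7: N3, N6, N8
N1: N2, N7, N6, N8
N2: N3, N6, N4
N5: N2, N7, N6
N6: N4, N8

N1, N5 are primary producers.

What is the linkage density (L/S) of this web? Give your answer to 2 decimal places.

L/S = 2.00

There are L = 16 links among S = 8 species.
L/S = 16/8 = 2.0000 ≈ 2.00.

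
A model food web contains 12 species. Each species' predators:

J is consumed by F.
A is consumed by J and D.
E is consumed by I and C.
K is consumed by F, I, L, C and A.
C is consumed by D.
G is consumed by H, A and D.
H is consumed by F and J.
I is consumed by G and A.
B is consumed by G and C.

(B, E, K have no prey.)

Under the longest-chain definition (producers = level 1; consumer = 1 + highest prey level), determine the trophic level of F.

Trophic level 6

E is a producer → level 1.
I eats E (level 1); other prey at levels: K 1 → level 2.
G eats I (level 2); other prey at levels: B 1 → level 3.
A eats G (level 3); other prey at levels: K 1, I 2 → level 4.
J eats A (level 4); other prey at levels: H 4 → level 5.
F eats J (level 5); other prey at levels: K 1, H 4 → level 6.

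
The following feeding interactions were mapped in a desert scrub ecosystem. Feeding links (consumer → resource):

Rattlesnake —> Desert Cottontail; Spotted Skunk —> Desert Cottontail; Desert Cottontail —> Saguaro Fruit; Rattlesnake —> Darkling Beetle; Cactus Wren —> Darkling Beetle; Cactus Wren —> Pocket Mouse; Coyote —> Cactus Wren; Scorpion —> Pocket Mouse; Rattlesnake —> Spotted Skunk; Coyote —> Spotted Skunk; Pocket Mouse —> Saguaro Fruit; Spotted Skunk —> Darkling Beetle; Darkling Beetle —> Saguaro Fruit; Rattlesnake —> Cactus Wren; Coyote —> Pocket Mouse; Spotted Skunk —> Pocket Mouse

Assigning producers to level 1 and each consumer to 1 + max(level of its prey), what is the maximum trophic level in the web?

4

Producers (level 1): Saguaro Fruit.
Saguaro Fruit → Darkling Beetle → Cactus Wren → Rattlesnake gives Rattlesnake level 4.
No species has a prey at level 4, so no species reaches level 5.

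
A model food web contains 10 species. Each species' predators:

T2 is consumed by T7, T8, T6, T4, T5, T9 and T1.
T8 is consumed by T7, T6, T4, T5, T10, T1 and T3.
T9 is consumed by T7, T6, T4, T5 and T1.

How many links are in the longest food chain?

One longest chain: T2 → T8 → T1.
It has 3 species and 2 links.

2 links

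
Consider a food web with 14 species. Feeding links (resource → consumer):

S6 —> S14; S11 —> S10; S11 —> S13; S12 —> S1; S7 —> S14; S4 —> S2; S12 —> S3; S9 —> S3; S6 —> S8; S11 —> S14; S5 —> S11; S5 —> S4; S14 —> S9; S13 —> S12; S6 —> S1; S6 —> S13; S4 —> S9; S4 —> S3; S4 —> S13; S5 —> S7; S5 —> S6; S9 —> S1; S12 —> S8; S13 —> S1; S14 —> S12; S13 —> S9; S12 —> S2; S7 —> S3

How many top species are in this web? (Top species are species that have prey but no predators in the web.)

5

Top species (has prey, but nothing eats it): S10, S8, S2, S1, S3.
Count: 5.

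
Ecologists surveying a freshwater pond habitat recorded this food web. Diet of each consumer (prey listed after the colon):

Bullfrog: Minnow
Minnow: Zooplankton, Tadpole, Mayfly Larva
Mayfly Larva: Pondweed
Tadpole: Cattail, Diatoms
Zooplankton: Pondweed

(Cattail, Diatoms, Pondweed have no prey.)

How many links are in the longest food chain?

3 links

One longest chain: Pondweed → Zooplankton → Minnow → Bullfrog.
It has 4 species and 3 links.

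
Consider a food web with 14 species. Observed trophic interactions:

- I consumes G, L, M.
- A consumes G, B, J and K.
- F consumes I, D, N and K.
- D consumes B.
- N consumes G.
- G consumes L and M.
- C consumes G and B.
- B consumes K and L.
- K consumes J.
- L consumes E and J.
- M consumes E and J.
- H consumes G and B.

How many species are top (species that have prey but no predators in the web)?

Top species (has prey, but nothing eats it): C, H, A, F.
Count: 4.

4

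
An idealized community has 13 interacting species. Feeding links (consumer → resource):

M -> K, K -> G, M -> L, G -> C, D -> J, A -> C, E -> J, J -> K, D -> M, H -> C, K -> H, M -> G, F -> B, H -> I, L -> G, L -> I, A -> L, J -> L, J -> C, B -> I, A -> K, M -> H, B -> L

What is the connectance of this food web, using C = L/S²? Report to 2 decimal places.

C = 0.14

The web has S = 13 species and L = 23 feeding links.
C = L / S² = 23 / 169 = 0.1361 ≈ 0.14.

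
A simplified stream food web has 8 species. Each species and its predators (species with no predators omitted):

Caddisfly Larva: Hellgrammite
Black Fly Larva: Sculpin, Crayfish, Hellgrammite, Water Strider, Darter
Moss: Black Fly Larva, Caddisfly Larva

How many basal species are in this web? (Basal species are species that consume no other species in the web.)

1

Basal species (no prey listed): Moss.
Count: 1.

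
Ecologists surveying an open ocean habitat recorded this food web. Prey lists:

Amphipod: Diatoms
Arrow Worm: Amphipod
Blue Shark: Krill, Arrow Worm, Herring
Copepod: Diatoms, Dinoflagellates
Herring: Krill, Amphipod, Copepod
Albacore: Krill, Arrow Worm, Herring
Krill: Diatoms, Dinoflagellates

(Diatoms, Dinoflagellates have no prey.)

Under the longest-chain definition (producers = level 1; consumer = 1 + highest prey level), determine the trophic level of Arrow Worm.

Diatoms is a producer → level 1.
Amphipod eats Diatoms → level 2.
Arrow Worm eats Amphipod → level 3.

Trophic level 3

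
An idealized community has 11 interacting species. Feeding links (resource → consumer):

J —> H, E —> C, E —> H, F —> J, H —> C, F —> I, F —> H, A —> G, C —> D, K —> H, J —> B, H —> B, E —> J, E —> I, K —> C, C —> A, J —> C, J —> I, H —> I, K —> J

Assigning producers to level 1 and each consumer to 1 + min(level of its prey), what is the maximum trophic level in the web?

4

Producers (level 1): E, F, K.
Following each consumer down to its lowest-level prey: E → C → A → G (levels 1 through 4).
All prey of G (A 3) are at level 3 or above, so G is at level 1 + 3 = 4.
Every consumer has at least one prey at level 3 or below, so none exceeds level 4.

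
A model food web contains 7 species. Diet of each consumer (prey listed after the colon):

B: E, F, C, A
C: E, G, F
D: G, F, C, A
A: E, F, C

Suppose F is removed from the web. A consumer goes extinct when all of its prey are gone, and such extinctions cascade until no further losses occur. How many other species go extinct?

0

Remove F.
Every predator of it retains at least one other prey: C still has E, G; A still has E, C; B still has E, C, A; D still has G, C, A.
No consumer loses all prey, so no secondary extinctions occur.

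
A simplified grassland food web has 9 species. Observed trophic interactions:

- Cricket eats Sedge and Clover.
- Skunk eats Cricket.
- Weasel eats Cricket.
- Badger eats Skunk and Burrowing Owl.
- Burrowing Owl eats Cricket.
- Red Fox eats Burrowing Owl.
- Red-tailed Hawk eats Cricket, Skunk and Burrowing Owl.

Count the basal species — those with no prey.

2

Basal species (no prey listed): Clover, Sedge.
Count: 2.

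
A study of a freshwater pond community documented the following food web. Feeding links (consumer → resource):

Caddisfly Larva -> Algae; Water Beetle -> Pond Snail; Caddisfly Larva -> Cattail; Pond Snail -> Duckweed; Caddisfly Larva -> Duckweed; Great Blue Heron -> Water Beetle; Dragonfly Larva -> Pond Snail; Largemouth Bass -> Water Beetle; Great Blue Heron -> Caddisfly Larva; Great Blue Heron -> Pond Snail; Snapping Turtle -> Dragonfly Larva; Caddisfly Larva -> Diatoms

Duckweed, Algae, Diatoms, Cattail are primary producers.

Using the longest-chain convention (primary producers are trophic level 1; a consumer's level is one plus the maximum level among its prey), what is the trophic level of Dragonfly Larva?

Duckweed is a producer → level 1.
Pond Snail eats Duckweed → level 2.
Dragonfly Larva eats Pond Snail → level 3.

Trophic level 3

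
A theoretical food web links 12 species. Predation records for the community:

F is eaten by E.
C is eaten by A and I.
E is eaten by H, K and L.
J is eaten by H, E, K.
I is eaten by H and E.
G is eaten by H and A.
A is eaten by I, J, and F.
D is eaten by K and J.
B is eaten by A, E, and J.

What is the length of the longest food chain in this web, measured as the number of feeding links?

4 links

One longest chain: B → A → I → E → K.
It has 5 species and 4 links.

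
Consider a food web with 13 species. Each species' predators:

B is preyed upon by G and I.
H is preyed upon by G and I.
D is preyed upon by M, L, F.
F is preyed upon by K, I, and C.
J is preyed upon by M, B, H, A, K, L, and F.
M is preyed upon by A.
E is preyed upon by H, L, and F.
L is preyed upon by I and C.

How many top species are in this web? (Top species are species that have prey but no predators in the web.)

Top species (has prey, but nothing eats it): A, G, C, K, I.
Count: 5.

5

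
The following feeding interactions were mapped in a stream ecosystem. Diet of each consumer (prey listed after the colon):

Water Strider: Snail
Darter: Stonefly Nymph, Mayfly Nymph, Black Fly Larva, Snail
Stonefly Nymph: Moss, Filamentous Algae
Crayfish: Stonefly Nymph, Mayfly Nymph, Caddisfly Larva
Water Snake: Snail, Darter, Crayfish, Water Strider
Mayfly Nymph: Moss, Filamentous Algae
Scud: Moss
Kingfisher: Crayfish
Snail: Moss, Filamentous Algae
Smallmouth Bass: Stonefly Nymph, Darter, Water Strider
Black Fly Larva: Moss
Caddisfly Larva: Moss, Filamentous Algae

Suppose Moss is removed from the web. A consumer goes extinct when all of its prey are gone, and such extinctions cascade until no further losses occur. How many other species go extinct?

Remove Moss.
Round 1: Scud (all prey gone), Black Fly Larva (all prey gone) → extinct.
No further losses. Total secondary extinctions: 2.

2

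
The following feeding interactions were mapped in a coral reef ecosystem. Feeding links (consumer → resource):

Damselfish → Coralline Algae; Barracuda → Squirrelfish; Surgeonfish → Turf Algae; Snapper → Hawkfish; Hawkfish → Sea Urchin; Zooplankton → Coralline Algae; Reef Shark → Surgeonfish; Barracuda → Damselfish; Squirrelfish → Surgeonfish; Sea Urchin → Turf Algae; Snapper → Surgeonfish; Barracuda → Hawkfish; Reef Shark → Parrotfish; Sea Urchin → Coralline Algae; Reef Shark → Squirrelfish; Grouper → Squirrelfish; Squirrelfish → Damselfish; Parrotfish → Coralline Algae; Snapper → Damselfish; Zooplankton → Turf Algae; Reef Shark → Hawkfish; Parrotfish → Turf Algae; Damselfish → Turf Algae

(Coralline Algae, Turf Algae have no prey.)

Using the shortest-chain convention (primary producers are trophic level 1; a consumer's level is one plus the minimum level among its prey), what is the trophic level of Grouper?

Trophic level 4

Turf Algae is a producer → level 1.
Surgeonfish eats Turf Algae → level 2.
Squirrelfish eats Surgeonfish → level 3.
Grouper eats Squirrelfish → level 4.
No prey of Grouper is below level 3, so 4 is the minimum.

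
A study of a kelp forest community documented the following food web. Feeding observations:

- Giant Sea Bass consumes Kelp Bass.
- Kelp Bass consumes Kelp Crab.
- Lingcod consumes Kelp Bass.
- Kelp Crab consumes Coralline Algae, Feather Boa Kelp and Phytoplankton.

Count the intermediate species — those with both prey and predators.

2

Intermediate species (has both prey and predators): Kelp Crab, Kelp Bass.
Count: 2.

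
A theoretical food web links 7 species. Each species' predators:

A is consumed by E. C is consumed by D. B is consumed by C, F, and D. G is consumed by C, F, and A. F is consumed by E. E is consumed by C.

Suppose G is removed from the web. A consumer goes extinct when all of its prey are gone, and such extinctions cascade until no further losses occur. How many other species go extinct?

1

Remove G.
Round 1: A (all prey gone) → extinct.
No further losses. Total secondary extinctions: 1.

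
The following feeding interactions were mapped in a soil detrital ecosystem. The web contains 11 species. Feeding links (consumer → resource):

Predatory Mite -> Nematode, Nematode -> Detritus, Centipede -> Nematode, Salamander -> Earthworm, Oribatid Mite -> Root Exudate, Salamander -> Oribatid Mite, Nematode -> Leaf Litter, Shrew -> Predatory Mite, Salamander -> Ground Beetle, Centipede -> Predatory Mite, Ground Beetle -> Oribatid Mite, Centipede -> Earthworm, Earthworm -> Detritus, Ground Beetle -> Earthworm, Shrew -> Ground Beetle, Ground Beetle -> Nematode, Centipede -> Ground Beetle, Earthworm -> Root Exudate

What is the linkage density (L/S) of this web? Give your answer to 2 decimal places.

There are L = 18 links among S = 11 species.
L/S = 18/11 = 1.6364 ≈ 1.64.

L/S = 1.64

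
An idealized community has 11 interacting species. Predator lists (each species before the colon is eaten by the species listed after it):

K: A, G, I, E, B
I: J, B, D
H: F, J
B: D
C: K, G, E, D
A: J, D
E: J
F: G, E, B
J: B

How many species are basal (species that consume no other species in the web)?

2

Basal species (no prey listed): H, C.
Count: 2.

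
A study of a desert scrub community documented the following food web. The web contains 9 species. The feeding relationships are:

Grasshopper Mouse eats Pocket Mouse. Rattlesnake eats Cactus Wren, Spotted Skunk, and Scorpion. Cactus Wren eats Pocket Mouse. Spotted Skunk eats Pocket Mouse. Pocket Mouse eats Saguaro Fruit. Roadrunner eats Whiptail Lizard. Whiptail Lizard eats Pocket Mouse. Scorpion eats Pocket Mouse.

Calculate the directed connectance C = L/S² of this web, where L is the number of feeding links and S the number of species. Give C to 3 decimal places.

C = 0.123

The web has S = 9 species and L = 10 feeding links.
C = L / S² = 10 / 81 = 0.1235 ≈ 0.123.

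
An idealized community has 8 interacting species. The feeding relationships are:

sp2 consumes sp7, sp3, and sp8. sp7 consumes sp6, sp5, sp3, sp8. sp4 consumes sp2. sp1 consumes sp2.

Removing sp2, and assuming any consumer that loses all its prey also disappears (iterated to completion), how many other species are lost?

Remove sp2.
Round 1: sp1 (all prey gone), sp4 (all prey gone) → extinct.
No further losses. Total secondary extinctions: 2.

2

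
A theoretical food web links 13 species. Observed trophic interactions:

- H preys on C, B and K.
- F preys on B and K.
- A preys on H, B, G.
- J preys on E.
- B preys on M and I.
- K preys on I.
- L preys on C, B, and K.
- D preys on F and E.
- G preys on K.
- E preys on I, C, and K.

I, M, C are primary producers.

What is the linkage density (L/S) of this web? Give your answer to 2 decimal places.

There are L = 21 links among S = 13 species.
L/S = 21/13 = 1.6154 ≈ 1.62.

L/S = 1.62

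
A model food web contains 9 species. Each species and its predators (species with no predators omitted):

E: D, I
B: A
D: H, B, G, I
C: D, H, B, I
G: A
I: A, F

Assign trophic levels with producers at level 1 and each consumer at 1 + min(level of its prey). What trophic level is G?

Trophic level 3

C is a producer → level 1.
D eats C → level 2.
G eats D → level 3.
No prey of G is below level 2, so 3 is the minimum.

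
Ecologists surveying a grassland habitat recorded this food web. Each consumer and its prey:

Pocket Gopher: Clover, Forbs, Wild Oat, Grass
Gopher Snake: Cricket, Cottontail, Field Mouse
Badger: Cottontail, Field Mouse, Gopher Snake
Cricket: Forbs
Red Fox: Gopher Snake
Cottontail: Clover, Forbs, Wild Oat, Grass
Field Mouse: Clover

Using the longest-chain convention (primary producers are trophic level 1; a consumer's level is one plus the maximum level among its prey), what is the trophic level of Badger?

Trophic level 4

Forbs is a producer → level 1.
Cricket eats Forbs → level 2.
Gopher Snake eats Cricket (level 2); other prey at levels: Cottontail 2, Field Mouse 2 → level 3.
Badger eats Gopher Snake (level 3); other prey at levels: Cottontail 2, Field Mouse 2 → level 4.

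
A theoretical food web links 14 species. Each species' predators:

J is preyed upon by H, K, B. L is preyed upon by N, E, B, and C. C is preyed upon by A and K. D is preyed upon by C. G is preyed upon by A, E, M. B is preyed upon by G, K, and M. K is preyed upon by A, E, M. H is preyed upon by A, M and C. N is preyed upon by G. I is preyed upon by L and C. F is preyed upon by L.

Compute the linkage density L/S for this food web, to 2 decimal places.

L/S = 1.86

There are L = 26 links among S = 14 species.
L/S = 26/14 = 1.8571 ≈ 1.86.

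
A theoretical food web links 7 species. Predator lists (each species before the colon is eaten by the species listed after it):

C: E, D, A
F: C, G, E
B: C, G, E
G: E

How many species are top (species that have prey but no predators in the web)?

Top species (has prey, but nothing eats it): E, D, A.
Count: 3.

3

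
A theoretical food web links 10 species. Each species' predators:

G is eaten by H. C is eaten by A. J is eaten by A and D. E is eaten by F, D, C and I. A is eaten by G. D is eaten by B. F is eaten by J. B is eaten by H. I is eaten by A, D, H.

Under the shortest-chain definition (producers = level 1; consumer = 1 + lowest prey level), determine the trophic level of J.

Trophic level 3

E is a producer → level 1.
F eats E → level 2.
J eats F → level 3.
No prey of J is below level 2, so 3 is the minimum.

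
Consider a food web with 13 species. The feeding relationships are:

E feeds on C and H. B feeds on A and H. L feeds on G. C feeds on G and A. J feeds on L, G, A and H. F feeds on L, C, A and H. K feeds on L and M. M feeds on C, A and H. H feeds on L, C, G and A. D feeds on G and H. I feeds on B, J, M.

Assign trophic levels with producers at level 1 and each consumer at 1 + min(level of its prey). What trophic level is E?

A is a producer → level 1.
C eats A → level 2.
E eats C → level 3.
No prey of E is below level 2, so 3 is the minimum.

Trophic level 3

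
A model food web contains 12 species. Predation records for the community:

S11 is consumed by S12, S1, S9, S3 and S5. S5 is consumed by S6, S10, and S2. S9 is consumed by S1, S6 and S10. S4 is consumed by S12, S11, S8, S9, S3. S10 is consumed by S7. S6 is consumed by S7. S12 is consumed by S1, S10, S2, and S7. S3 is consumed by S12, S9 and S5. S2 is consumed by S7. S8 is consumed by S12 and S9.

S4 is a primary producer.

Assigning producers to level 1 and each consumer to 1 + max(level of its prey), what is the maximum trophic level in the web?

Producers (level 1): S4.
S4 → S11 → S3 → S9 → S10 → S7 gives S7 level 6.
No species has a prey at level 6, so no species reaches level 7.

6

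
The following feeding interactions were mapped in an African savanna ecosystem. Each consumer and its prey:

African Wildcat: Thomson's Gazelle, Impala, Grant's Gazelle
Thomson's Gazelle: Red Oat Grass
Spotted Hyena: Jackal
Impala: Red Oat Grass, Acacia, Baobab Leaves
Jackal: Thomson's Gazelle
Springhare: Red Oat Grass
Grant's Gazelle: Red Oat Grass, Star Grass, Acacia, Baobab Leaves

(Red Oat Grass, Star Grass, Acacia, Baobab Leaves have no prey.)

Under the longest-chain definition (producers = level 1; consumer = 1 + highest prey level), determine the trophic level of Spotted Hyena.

Red Oat Grass is a producer → level 1.
Thomson's Gazelle eats Red Oat Grass → level 2.
Jackal eats Thomson's Gazelle → level 3.
Spotted Hyena eats Jackal → level 4.

Trophic level 4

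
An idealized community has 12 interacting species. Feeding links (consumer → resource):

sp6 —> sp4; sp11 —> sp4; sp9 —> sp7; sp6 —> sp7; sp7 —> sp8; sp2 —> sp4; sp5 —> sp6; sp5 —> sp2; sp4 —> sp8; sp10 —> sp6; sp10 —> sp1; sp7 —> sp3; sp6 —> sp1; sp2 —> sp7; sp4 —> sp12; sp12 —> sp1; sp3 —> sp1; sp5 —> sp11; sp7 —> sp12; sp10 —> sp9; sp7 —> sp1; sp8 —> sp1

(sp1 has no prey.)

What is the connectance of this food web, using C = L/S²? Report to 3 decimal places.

The web has S = 12 species and L = 22 feeding links.
C = L / S² = 22 / 144 = 0.1528 ≈ 0.153.

C = 0.153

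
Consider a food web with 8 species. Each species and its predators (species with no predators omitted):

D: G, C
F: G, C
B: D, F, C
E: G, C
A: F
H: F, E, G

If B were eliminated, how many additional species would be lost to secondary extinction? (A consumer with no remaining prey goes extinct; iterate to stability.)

1

Remove B.
Round 1: D (all prey gone) → extinct.
No further losses. Total secondary extinctions: 1.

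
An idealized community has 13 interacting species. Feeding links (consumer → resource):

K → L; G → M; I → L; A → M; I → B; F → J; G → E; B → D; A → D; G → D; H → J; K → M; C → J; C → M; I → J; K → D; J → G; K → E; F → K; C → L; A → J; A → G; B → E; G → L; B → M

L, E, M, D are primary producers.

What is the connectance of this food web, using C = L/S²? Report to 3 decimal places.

The web has S = 13 species and L = 25 feeding links.
C = L / S² = 25 / 169 = 0.1479 ≈ 0.148.

C = 0.148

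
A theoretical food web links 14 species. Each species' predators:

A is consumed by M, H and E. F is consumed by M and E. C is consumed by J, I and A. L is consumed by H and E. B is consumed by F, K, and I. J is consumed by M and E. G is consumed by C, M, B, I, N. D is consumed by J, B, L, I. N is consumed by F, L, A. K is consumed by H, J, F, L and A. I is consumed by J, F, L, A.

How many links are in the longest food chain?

One longest chain: G → B → I → F → M.
It has 5 species and 4 links.

4 links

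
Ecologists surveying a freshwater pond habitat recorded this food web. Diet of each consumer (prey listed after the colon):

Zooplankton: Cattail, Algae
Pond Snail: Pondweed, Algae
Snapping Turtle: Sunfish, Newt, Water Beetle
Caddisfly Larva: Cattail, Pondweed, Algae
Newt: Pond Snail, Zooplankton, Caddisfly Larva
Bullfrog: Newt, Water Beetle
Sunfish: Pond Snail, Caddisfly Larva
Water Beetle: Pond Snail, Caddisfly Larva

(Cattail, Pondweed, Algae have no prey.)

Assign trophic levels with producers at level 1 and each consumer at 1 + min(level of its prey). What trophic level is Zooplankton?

Cattail is a producer → level 1.
Zooplankton eats Cattail → level 2.

Trophic level 2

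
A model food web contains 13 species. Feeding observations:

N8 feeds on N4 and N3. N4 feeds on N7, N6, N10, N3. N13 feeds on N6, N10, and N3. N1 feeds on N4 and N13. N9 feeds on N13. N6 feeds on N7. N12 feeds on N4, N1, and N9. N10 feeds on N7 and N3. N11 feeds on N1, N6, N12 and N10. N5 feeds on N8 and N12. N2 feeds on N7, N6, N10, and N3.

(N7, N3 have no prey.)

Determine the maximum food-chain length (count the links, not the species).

One longest chain: N7 → N10 → N4 → N1 → N12 → N11.
It has 6 species and 5 links.

5 links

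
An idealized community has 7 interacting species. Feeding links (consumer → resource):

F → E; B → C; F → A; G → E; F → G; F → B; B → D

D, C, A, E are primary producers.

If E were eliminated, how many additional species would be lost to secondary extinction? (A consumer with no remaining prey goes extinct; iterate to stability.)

Remove E.
Round 1: G (all prey gone) → extinct.
No further losses. Total secondary extinctions: 1.

1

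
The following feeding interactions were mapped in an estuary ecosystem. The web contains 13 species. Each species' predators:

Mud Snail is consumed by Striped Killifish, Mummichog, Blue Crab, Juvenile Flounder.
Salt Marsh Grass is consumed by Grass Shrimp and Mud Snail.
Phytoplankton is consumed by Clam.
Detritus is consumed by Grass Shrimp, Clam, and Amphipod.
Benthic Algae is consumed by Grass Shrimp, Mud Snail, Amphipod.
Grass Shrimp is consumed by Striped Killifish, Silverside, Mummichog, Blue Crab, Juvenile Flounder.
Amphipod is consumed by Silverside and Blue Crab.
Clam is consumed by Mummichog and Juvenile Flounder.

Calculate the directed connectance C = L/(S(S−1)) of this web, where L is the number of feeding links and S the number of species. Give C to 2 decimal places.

C = 0.14

The web has S = 13 species and L = 22 feeding links.
C = L / (S(S−1)) = 22 / 156 = 0.1410 ≈ 0.14.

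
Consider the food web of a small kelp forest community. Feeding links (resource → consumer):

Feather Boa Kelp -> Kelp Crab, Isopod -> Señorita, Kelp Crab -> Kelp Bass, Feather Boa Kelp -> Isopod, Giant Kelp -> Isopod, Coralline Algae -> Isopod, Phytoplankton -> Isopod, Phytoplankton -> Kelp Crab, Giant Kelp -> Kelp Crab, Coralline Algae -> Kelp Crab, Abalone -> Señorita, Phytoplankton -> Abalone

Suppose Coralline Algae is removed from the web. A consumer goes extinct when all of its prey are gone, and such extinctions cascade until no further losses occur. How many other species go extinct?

Remove Coralline Algae.
Every predator of it retains at least one other prey: Isopod still has Giant Kelp, Phytoplankton, Feather Boa Kelp; Kelp Crab still has Giant Kelp, Phytoplankton, Feather Boa Kelp.
No consumer loses all prey, so no secondary extinctions occur.

0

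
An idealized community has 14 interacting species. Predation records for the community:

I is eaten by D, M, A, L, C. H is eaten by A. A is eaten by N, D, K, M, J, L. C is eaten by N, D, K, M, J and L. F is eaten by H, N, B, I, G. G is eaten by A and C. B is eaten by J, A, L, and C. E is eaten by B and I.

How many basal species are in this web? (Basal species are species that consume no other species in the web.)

2

Basal species (no prey listed): E, F.
Count: 2.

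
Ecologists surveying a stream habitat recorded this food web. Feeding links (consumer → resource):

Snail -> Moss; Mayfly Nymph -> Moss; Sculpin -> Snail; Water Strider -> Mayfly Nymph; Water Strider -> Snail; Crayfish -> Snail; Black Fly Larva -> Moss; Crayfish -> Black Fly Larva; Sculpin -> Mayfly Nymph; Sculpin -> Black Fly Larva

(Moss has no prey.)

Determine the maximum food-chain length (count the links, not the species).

2 links

One longest chain: Moss → Black Fly Larva → Sculpin.
It has 3 species and 2 links.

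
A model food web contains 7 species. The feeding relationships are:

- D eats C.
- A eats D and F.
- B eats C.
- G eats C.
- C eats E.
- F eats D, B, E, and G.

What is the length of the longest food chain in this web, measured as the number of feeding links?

One longest chain: E → C → G → F → A.
It has 5 species and 4 links.

4 links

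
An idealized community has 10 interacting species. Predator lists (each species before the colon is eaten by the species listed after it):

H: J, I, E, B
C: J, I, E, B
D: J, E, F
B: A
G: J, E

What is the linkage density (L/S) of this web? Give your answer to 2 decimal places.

L/S = 1.40

There are L = 14 links among S = 10 species.
L/S = 14/10 = 1.4000 ≈ 1.40.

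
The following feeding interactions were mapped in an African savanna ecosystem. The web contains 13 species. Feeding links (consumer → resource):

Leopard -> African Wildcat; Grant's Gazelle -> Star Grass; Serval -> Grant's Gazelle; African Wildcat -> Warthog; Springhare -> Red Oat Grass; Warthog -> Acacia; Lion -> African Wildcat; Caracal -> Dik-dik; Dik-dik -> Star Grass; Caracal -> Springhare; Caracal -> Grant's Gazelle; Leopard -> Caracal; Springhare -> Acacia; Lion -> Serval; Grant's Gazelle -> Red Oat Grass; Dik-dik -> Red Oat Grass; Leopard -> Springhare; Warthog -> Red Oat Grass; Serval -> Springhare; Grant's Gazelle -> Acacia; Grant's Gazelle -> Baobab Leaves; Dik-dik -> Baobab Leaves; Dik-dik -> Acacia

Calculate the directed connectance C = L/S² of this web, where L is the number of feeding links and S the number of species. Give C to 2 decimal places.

C = 0.14

The web has S = 13 species and L = 23 feeding links.
C = L / S² = 23 / 169 = 0.1361 ≈ 0.14.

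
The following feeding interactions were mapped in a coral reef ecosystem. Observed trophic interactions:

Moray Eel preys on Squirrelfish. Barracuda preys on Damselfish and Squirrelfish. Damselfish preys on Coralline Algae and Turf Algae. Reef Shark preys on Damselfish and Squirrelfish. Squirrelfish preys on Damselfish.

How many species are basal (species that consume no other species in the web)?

2

Basal species (no prey listed): Turf Algae, Coralline Algae.
Count: 2.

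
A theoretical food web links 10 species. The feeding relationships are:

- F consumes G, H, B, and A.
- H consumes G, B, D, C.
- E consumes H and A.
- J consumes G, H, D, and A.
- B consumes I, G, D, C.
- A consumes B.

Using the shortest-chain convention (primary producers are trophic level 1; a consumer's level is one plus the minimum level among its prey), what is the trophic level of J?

Trophic level 2

G is a producer → level 1.
J eats G → level 2.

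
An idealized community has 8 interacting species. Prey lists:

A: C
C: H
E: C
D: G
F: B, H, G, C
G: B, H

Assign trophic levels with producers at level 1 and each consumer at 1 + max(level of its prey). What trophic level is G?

Trophic level 2

B is a producer → level 1.
G eats B (level 1); other prey at levels: H 1 → level 2.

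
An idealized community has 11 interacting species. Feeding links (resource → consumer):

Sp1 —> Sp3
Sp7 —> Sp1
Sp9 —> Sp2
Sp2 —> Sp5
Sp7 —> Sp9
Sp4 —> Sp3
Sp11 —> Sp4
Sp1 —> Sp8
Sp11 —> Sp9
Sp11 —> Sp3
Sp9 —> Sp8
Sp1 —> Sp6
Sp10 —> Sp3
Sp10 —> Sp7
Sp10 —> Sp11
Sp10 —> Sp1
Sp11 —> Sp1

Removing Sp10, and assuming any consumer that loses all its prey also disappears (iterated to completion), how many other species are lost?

10

Remove Sp10.
Round 1: Sp11 (all prey gone), Sp7 (all prey gone) → extinct.
Round 2: Sp9 (all prey gone), Sp4 (all prey gone), Sp1 (all prey gone) → extinct.
Round 3: Sp6 (all prey gone), Sp3 (all prey gone), Sp2 (all prey gone), Sp8 (all prey gone) → extinct.
Round 4: Sp5 (all prey gone) → extinct.
No further losses. Total secondary extinctions: 10.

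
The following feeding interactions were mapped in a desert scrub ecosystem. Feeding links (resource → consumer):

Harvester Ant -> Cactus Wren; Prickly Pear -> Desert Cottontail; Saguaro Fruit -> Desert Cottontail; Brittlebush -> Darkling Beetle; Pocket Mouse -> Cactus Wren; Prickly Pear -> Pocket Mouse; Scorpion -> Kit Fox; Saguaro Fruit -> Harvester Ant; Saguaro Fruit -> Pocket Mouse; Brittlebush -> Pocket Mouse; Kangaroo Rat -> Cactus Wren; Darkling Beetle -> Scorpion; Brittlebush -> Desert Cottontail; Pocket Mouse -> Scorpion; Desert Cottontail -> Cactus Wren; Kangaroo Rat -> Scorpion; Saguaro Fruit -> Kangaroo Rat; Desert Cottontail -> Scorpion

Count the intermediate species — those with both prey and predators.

Intermediate species (has both prey and predators): Desert Cottontail, Darkling Beetle, Pocket Mouse, Harvester Ant, Kangaroo Rat, Scorpion.
Count: 6.

6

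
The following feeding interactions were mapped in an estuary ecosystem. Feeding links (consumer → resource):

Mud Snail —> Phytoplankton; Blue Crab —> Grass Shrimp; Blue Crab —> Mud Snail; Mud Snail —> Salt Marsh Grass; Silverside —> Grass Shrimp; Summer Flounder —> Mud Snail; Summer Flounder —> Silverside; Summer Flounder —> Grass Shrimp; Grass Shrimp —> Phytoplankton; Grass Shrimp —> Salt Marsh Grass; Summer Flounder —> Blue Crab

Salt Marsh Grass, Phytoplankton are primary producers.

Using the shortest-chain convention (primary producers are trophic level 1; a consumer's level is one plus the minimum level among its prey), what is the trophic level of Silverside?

Trophic level 3

Salt Marsh Grass is a producer → level 1.
Grass Shrimp eats Salt Marsh Grass → level 2.
Silverside eats Grass Shrimp → level 3.
No prey of Silverside is below level 2, so 3 is the minimum.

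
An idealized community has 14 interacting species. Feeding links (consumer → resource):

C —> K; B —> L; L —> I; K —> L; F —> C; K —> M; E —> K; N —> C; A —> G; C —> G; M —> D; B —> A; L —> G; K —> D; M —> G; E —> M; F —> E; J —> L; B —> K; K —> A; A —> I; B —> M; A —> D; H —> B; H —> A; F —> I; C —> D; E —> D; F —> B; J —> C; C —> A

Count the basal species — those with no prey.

3

Basal species (no prey listed): G, I, D.
Count: 3.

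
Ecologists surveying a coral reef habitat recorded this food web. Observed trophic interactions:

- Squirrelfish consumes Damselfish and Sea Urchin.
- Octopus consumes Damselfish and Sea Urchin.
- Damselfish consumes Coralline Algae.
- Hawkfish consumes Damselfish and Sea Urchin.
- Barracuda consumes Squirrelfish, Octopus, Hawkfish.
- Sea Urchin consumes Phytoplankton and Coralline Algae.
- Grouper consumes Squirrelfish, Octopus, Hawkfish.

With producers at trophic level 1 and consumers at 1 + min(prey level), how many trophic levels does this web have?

Producers (level 1): Coralline Algae, Phytoplankton.
Following each consumer down to its lowest-level prey: Coralline Algae → Sea Urchin → Hawkfish → Grouper (levels 1 through 4).
All prey of Grouper (Hawkfish 3, Squirrelfish 3, Octopus 3) are at level 3 or above, so Grouper is at level 1 + 3 = 4.
Every consumer has at least one prey at level 3 or below, so none exceeds level 4.

4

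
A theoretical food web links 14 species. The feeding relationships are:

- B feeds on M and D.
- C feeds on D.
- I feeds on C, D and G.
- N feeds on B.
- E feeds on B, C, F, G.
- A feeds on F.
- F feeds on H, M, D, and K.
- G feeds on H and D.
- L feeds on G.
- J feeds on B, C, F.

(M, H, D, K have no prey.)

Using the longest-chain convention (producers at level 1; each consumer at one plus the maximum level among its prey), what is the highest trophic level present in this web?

3

Producers (level 1): M, H, D, K.
D → C → I gives I level 3.
No species has a prey at level 3, so no species reaches level 4.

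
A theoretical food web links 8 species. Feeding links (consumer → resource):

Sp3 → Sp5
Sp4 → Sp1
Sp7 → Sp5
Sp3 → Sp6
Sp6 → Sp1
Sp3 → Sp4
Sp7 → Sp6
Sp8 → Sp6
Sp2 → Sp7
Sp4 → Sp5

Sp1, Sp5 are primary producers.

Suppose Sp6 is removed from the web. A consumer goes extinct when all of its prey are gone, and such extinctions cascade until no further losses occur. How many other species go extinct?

Remove Sp6.
Round 1: Sp8 (all prey gone) → extinct.
No further losses. Total secondary extinctions: 1.

1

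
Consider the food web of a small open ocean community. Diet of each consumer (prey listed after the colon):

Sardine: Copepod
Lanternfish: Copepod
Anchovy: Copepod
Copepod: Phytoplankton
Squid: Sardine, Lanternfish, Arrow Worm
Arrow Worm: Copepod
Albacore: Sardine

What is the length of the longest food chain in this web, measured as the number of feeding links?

One longest chain: Phytoplankton → Copepod → Sardine → Albacore.
It has 4 species and 3 links.

3 links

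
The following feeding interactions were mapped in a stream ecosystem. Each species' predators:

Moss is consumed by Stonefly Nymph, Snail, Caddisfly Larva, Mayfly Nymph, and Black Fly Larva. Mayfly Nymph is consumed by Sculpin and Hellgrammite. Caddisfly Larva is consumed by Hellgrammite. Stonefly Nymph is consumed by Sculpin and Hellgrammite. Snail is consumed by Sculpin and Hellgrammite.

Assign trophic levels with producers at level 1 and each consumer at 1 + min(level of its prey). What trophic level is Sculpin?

Trophic level 3

Moss is a producer → level 1.
Mayfly Nymph eats Moss → level 2.
Sculpin eats Mayfly Nymph → level 3.
No prey of Sculpin is below level 2, so 3 is the minimum.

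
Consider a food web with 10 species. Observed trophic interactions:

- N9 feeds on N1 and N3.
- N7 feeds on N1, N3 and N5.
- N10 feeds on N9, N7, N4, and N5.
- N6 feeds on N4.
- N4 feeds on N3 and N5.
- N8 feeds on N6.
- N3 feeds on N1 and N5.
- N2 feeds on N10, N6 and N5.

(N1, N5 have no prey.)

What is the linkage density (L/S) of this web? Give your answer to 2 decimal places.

L/S = 1.80

There are L = 18 links among S = 10 species.
L/S = 18/10 = 1.8000 ≈ 1.80.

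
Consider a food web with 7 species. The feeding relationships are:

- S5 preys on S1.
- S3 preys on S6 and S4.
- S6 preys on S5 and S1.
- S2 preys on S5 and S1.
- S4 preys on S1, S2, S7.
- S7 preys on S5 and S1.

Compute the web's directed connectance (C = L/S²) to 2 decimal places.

The web has S = 7 species and L = 12 feeding links.
C = L / S² = 12 / 49 = 0.2449 ≈ 0.24.

C = 0.24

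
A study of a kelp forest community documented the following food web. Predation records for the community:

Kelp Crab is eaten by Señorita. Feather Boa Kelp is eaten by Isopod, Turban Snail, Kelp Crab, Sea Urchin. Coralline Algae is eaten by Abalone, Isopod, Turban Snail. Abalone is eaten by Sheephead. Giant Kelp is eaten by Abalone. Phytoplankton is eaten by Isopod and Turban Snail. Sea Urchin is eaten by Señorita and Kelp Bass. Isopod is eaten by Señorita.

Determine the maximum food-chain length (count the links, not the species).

One longest chain: Coralline Algae → Abalone → Sheephead.
It has 3 species and 2 links.

2 links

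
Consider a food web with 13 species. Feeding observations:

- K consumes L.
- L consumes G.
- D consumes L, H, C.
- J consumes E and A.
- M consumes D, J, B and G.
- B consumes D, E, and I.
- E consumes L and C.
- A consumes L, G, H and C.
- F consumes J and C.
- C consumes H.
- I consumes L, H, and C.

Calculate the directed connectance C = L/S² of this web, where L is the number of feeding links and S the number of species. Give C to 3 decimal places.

C = 0.154

The web has S = 13 species and L = 26 feeding links.
C = L / S² = 26 / 169 = 0.1538 ≈ 0.154.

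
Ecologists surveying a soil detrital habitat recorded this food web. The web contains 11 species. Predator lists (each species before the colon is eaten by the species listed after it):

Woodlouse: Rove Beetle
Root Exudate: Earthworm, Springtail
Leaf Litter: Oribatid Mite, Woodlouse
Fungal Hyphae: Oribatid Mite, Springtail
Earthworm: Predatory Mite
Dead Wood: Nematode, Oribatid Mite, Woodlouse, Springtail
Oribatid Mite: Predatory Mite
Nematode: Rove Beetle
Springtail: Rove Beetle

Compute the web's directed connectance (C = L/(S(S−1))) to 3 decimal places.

C = 0.136

The web has S = 11 species and L = 15 feeding links.
C = L / (S(S−1)) = 15 / 110 = 0.1364 ≈ 0.136.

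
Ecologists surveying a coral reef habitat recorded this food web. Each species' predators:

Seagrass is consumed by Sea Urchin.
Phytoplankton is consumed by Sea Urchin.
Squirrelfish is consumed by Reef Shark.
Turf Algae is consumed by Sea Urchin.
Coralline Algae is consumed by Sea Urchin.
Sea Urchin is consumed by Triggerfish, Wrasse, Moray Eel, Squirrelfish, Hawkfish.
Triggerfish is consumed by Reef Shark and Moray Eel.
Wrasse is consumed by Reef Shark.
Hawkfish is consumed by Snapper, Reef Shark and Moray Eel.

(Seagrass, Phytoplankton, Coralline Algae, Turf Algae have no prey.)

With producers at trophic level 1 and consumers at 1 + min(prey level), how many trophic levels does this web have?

Producers (level 1): Seagrass, Phytoplankton, Coralline Algae, Turf Algae.
Following each consumer down to its lowest-level prey: Seagrass → Sea Urchin → Hawkfish → Snapper (levels 1 through 4).
All prey of Snapper (Hawkfish 3) are at level 3 or above, so Snapper is at level 1 + 3 = 4.
Every consumer has at least one prey at level 3 or below, so none exceeds level 4.

4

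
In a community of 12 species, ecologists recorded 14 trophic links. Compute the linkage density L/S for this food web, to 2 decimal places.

There are L = 14 links among S = 12 species.
L/S = 14/12 = 1.1667 ≈ 1.17.

L/S = 1.17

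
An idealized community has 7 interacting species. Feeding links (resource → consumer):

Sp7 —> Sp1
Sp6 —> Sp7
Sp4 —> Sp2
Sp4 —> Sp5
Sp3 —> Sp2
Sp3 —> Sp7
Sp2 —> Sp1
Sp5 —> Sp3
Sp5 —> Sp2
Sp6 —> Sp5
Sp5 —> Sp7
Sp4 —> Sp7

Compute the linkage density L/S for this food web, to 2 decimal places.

L/S = 1.71

There are L = 12 links among S = 7 species.
L/S = 12/7 = 1.7143 ≈ 1.71.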